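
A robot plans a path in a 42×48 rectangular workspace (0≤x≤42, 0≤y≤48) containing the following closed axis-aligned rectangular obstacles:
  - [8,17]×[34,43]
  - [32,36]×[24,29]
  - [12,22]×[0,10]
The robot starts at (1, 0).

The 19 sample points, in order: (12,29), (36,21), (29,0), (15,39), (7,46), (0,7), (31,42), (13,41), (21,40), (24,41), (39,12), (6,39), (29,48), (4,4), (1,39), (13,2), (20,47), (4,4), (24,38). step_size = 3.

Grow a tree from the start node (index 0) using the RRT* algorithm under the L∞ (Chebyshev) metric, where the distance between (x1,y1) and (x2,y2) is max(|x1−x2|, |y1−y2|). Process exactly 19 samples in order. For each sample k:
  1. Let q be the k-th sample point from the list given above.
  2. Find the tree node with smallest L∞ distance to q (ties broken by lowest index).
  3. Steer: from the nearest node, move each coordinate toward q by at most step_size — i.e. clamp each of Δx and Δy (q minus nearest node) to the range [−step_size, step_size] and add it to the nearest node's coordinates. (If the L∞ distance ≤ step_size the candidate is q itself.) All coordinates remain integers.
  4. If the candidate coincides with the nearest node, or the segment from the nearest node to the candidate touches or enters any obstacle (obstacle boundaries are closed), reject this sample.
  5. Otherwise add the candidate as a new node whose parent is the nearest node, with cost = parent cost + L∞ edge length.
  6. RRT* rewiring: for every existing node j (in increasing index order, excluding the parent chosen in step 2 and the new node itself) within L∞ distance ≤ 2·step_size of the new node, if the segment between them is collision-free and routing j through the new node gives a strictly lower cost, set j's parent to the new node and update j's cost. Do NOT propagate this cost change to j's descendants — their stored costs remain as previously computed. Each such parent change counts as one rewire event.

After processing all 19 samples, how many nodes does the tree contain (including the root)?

1. q=(12,29) nearest=0 d=29 new=(4,3) → add node 1 parent=0 cost=3
2. q=(36,21) nearest=1 d=32 new=(7,6) → add node 2 parent=1 cost=6
3. q=(29,0) nearest=2 d=22 new=(10,3) → add node 3 parent=2 cost=9
4. q=(15,39) nearest=2 d=33 new=(10,9) → add node 4 parent=2 cost=9
5. q=(7,46) nearest=4 d=37 new=(7,12) → add node 5 parent=4 cost=12
6. q=(0,7) nearest=1 d=4 new=(1,6) → add node 6 parent=1 cost=6
7. q=(31,42) nearest=5 d=30 new=(10,15) → add node 7 parent=5 cost=15
8. q=(13,41) nearest=7 d=26 new=(13,18) → add node 8 parent=7 cost=18
9. q=(21,40) nearest=8 d=22 new=(16,21) → add node 9 parent=8 cost=21
10. q=(24,41) nearest=9 d=20 new=(19,24) → add node 10 parent=9 cost=24
11. q=(39,12) nearest=10 d=20 new=(22,21) → add node 11 parent=10 cost=27
12. q=(6,39) nearest=10 d=15 new=(16,27) → add node 12 parent=10 cost=27
13. q=(29,48) nearest=12 d=21 new=(19,30) → add node 13 parent=12 cost=30
14. q=(4,4) nearest=1 d=1 new=(4,4) → add node 14 parent=1 cost=4
15. q=(1,39) nearest=12 d=15 new=(13,30) → add node 15 parent=12 cost=30
16. q=(13,2) nearest=3 d=3 new=(13,2) → blocked by [12,22]×[0,10], reject
17. q=(20,47) nearest=13 d=17 new=(20,33) → add node 16 parent=13 cost=33
18. q=(4,4) nearest=14 d=0 → coincident, reject
19. q=(24,38) nearest=16 d=5 new=(23,36) → add node 17 parent=16 cost=36

Node count: 18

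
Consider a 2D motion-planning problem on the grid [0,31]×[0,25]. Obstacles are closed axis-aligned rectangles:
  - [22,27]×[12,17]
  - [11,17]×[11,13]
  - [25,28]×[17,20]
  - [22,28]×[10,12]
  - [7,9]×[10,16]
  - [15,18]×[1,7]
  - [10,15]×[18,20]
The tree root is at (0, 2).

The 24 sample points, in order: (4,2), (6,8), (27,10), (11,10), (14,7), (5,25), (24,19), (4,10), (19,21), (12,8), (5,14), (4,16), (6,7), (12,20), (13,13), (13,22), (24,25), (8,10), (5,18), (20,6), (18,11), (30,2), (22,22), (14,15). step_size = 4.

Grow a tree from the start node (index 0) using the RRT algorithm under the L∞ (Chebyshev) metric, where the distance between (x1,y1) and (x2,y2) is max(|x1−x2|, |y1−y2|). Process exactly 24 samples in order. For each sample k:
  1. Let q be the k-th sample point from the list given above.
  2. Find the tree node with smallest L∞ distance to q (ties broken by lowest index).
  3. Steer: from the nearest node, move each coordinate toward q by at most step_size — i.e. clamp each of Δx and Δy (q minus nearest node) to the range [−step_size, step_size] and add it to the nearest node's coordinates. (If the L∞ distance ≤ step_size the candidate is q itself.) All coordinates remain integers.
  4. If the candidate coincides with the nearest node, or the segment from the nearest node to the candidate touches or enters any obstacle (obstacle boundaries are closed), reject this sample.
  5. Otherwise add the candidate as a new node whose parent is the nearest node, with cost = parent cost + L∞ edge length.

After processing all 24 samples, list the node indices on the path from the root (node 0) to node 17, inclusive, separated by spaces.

Path: 0 1 3 4 5 6 8 13 17

1. q=(4,2) nearest=0 d=4 new=(4,2) → add node 1 parent=0 cost=4
2. q=(6,8) nearest=0 d=6 new=(4,6) → add node 2 parent=0 cost=4
3. q=(27,10) nearest=1 d=23 new=(8,6) → add node 3 parent=1 cost=8
4. q=(11,10) nearest=3 d=4 new=(11,10) → add node 4 parent=3 cost=12
5. q=(14,7) nearest=4 d=3 new=(14,7) → add node 5 parent=4 cost=15
6. q=(5,25) nearest=4 d=15 new=(7,14) → blocked by [7,9]×[10,16], reject
7. q=(24,19) nearest=5 d=12 new=(18,11) → add node 6 parent=5 cost=19
8. q=(4,10) nearest=2 d=4 new=(4,10) → add node 7 parent=2 cost=8
9. q=(19,21) nearest=6 d=10 new=(19,15) → add node 8 parent=6 cost=23
10. q=(12,8) nearest=4 d=2 new=(12,8) → add node 9 parent=4 cost=14
11. q=(5,14) nearest=7 d=4 new=(5,14) → add node 10 parent=7 cost=12
12. q=(4,16) nearest=10 d=2 new=(4,16) → add node 11 parent=10 cost=14
13. q=(6,7) nearest=2 d=2 new=(6,7) → add node 12 parent=2 cost=6
14. q=(12,20) nearest=8 d=7 new=(15,19) → blocked by [10,15]×[18,20], reject
15. q=(13,13) nearest=4 d=3 new=(13,13) → blocked by [11,17]×[11,13], reject
16. q=(13,22) nearest=8 d=7 new=(15,19) → blocked by [10,15]×[18,20], reject
17. q=(24,25) nearest=8 d=10 new=(23,19) → add node 13 parent=8 cost=27
18. q=(8,10) nearest=4 d=3 new=(8,10) → blocked by [7,9]×[10,16], reject
19. q=(5,18) nearest=11 d=2 new=(5,18) → add node 14 parent=11 cost=16
20. q=(20,6) nearest=6 d=5 new=(20,7) → add node 15 parent=6 cost=23
21. q=(18,11) nearest=6 d=0 → coincident, reject
22. q=(30,2) nearest=15 d=10 new=(24,3) → add node 16 parent=15 cost=27
23. q=(22,22) nearest=13 d=3 new=(22,22) → add node 17 parent=13 cost=30
24. q=(14,15) nearest=6 d=4 new=(14,15) → blocked by [11,17]×[11,13], reject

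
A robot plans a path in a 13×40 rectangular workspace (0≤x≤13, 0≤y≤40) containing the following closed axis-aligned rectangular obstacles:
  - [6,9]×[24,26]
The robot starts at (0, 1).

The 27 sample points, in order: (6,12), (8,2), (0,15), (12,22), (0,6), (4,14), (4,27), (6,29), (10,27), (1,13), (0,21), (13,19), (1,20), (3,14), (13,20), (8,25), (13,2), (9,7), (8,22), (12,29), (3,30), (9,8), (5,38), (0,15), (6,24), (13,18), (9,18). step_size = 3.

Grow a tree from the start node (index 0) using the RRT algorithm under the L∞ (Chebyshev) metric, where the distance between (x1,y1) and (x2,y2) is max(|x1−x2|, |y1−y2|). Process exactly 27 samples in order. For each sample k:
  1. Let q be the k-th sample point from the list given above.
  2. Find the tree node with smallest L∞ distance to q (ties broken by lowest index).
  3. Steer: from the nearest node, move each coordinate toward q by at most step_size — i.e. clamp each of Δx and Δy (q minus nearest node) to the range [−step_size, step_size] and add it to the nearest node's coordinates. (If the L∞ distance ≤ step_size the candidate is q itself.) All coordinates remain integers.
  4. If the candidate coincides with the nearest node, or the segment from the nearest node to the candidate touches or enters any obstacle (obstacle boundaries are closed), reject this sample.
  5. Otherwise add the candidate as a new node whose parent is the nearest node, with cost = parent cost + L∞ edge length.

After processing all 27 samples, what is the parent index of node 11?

Parent of node 11: 7

1. q=(6,12) nearest=0 d=11 new=(3,4) → add node 1 parent=0 cost=3
2. q=(8,2) nearest=1 d=5 new=(6,2) → add node 2 parent=1 cost=6
3. q=(0,15) nearest=1 d=11 new=(0,7) → add node 3 parent=1 cost=6
4. q=(12,22) nearest=3 d=15 new=(3,10) → add node 4 parent=3 cost=9
5. q=(0,6) nearest=3 d=1 new=(0,6) → add node 5 parent=3 cost=7
6. q=(4,14) nearest=4 d=4 new=(4,13) → add node 6 parent=4 cost=12
7. q=(4,27) nearest=6 d=14 new=(4,16) → add node 7 parent=6 cost=15
8. q=(6,29) nearest=7 d=13 new=(6,19) → add node 8 parent=7 cost=18
9. q=(10,27) nearest=8 d=8 new=(9,22) → add node 9 parent=8 cost=21
10. q=(1,13) nearest=4 d=3 new=(1,13) → add node 10 parent=4 cost=12
11. q=(0,21) nearest=7 d=5 new=(1,19) → add node 11 parent=7 cost=18
12. q=(13,19) nearest=9 d=4 new=(12,19) → add node 12 parent=9 cost=24
13. q=(1,20) nearest=11 d=1 new=(1,20) → add node 13 parent=11 cost=19
14. q=(3,14) nearest=6 d=1 new=(3,14) → add node 14 parent=6 cost=13
15. q=(13,20) nearest=12 d=1 new=(13,20) → add node 15 parent=12 cost=25
16. q=(8,25) nearest=9 d=3 new=(8,25) → blocked by [6,9]×[24,26], reject
17. q=(13,2) nearest=2 d=7 new=(9,2) → add node 16 parent=2 cost=9
18. q=(9,7) nearest=2 d=5 new=(9,5) → add node 17 parent=2 cost=9
19. q=(8,22) nearest=9 d=1 new=(8,22) → add node 18 parent=9 cost=22
20. q=(12,29) nearest=9 d=7 new=(12,25) → add node 19 parent=9 cost=24
21. q=(3,30) nearest=9 d=8 new=(6,25) → blocked by [6,9]×[24,26], reject
22. q=(9,8) nearest=17 d=3 new=(9,8) → add node 20 parent=17 cost=12
23. q=(5,38) nearest=19 d=13 new=(9,28) → add node 21 parent=19 cost=27
24. q=(0,15) nearest=10 d=2 new=(0,15) → add node 22 parent=10 cost=14
25. q=(6,24) nearest=18 d=2 new=(6,24) → blocked by [6,9]×[24,26], reject
26. q=(13,18) nearest=12 d=1 new=(13,18) → add node 23 parent=12 cost=25
27. q=(9,18) nearest=8 d=3 new=(9,18) → add node 24 parent=8 cost=21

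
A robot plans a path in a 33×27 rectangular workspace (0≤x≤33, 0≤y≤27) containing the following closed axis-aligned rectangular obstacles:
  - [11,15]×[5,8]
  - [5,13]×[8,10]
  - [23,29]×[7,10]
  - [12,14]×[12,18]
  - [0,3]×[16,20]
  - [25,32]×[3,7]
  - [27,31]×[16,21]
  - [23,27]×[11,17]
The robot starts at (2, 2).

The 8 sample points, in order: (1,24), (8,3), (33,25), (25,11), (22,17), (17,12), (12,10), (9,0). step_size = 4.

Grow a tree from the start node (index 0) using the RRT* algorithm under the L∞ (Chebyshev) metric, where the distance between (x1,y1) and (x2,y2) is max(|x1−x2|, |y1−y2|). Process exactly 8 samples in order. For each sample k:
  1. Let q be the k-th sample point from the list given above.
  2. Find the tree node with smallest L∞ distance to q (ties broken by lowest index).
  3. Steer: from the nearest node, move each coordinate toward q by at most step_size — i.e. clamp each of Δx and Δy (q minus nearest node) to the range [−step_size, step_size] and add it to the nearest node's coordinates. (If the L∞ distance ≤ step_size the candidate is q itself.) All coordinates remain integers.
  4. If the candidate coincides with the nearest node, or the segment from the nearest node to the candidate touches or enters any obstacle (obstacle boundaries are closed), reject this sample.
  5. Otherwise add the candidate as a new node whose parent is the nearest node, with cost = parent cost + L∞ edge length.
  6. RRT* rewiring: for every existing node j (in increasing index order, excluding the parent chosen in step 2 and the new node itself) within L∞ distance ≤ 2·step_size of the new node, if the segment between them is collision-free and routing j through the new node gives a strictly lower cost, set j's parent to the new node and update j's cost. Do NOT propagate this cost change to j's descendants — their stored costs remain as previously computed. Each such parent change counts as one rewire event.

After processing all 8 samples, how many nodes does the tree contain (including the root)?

1. q=(1,24) nearest=0 d=22 new=(1,6) → add node 1 parent=0 cost=4
2. q=(8,3) nearest=0 d=6 new=(6,3) → add node 2 parent=0 cost=4
3. q=(33,25) nearest=2 d=27 new=(10,7) → add node 3 parent=2 cost=8
4. q=(25,11) nearest=3 d=15 new=(14,11) → blocked by [11,15]×[5,8], reject
5. q=(22,17) nearest=3 d=12 new=(14,11) → blocked by [11,15]×[5,8], reject
6. q=(17,12) nearest=3 d=7 new=(14,11) → blocked by [11,15]×[5,8], reject
7. q=(12,10) nearest=3 d=3 new=(12,10) → blocked by [5,13]×[8,10], reject
8. q=(9,0) nearest=2 d=3 new=(9,0) → add node 4 parent=2 cost=7

Node count: 5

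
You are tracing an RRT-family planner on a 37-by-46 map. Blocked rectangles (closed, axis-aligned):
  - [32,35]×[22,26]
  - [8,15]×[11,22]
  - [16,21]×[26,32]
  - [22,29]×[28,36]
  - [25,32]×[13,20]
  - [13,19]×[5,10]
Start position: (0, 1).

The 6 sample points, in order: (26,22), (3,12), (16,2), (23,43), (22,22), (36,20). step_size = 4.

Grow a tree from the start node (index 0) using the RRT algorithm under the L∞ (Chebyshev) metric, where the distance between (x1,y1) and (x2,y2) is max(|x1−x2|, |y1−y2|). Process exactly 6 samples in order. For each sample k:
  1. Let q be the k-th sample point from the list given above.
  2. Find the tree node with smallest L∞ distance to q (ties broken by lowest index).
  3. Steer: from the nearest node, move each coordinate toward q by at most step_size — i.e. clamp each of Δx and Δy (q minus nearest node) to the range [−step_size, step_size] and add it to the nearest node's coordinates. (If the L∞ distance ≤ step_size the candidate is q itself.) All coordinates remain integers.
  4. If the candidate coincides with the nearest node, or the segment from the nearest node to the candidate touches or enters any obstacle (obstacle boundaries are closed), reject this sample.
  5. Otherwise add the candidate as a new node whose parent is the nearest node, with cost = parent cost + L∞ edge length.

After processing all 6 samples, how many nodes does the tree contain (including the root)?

Node count: 6

1. q=(26,22) nearest=0 d=26 new=(4,5) → add node 1 parent=0 cost=4
2. q=(3,12) nearest=1 d=7 new=(3,9) → add node 2 parent=1 cost=8
3. q=(16,2) nearest=1 d=12 new=(8,2) → add node 3 parent=1 cost=8
4. q=(23,43) nearest=2 d=34 new=(7,13) → add node 4 parent=2 cost=12
5. q=(22,22) nearest=4 d=15 new=(11,17) → blocked by [8,15]×[11,22], reject
6. q=(36,20) nearest=3 d=28 new=(12,6) → add node 5 parent=3 cost=12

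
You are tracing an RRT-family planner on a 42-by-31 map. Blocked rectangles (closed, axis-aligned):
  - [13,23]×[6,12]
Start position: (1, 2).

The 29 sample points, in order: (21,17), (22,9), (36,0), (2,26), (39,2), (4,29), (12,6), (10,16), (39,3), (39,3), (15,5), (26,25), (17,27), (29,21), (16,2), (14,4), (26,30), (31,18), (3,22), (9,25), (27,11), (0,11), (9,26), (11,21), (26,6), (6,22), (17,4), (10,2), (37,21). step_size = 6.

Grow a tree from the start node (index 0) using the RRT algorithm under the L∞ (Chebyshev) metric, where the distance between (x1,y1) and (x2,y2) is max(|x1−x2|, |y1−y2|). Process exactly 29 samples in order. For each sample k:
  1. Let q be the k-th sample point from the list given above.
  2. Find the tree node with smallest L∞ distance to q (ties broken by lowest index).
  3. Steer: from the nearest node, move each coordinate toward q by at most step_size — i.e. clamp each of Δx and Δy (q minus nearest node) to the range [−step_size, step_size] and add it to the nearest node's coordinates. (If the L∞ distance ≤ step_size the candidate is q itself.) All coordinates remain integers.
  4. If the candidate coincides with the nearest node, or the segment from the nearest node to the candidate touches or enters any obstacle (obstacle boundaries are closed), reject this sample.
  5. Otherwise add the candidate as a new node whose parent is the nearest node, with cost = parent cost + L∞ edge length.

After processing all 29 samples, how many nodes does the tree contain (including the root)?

Node count: 29

1. q=(21,17) nearest=0 d=20 new=(7,8) → add node 1 parent=0 cost=6
2. q=(22,9) nearest=1 d=15 new=(13,9) → blocked by [13,23]×[6,12], reject
3. q=(36,0) nearest=1 d=29 new=(13,2) → add node 2 parent=1 cost=12
4. q=(2,26) nearest=1 d=18 new=(2,14) → add node 3 parent=1 cost=12
5. q=(39,2) nearest=2 d=26 new=(19,2) → add node 4 parent=2 cost=18
6. q=(4,29) nearest=3 d=15 new=(4,20) → add node 5 parent=3 cost=18
7. q=(12,6) nearest=2 d=4 new=(12,6) → add node 6 parent=2 cost=16
8. q=(10,16) nearest=5 d=6 new=(10,16) → add node 7 parent=5 cost=24
9. q=(39,3) nearest=4 d=20 new=(25,3) → add node 8 parent=4 cost=24
10. q=(39,3) nearest=8 d=14 new=(31,3) → add node 9 parent=8 cost=30
11. q=(15,5) nearest=2 d=3 new=(15,5) → add node 10 parent=2 cost=15
12. q=(26,25) nearest=7 d=16 new=(16,22) → add node 11 parent=7 cost=30
13. q=(17,27) nearest=11 d=5 new=(17,27) → add node 12 parent=11 cost=35
14. q=(29,21) nearest=12 d=12 new=(23,21) → add node 13 parent=12 cost=41
15. q=(16,2) nearest=2 d=3 new=(16,2) → add node 14 parent=2 cost=15
16. q=(14,4) nearest=10 d=1 new=(14,4) → add node 15 parent=10 cost=16
17. q=(26,30) nearest=12 d=9 new=(23,30) → add node 16 parent=12 cost=41
18. q=(31,18) nearest=13 d=8 new=(29,18) → add node 17 parent=13 cost=47
19. q=(3,22) nearest=5 d=2 new=(3,22) → add node 18 parent=5 cost=20
20. q=(9,25) nearest=5 d=5 new=(9,25) → add node 19 parent=5 cost=23
21. q=(27,11) nearest=17 d=7 new=(27,12) → add node 20 parent=17 cost=53
22. q=(0,11) nearest=3 d=3 new=(0,11) → add node 21 parent=3 cost=15
23. q=(9,26) nearest=19 d=1 new=(9,26) → add node 22 parent=19 cost=24
24. q=(11,21) nearest=19 d=4 new=(11,21) → add node 23 parent=19 cost=27
25. q=(26,6) nearest=8 d=3 new=(26,6) → add node 24 parent=8 cost=27
26. q=(6,22) nearest=5 d=2 new=(6,22) → add node 25 parent=5 cost=20
27. q=(17,4) nearest=4 d=2 new=(17,4) → add node 26 parent=4 cost=20
28. q=(10,2) nearest=2 d=3 new=(10,2) → add node 27 parent=2 cost=15
29. q=(37,21) nearest=17 d=8 new=(35,21) → add node 28 parent=17 cost=53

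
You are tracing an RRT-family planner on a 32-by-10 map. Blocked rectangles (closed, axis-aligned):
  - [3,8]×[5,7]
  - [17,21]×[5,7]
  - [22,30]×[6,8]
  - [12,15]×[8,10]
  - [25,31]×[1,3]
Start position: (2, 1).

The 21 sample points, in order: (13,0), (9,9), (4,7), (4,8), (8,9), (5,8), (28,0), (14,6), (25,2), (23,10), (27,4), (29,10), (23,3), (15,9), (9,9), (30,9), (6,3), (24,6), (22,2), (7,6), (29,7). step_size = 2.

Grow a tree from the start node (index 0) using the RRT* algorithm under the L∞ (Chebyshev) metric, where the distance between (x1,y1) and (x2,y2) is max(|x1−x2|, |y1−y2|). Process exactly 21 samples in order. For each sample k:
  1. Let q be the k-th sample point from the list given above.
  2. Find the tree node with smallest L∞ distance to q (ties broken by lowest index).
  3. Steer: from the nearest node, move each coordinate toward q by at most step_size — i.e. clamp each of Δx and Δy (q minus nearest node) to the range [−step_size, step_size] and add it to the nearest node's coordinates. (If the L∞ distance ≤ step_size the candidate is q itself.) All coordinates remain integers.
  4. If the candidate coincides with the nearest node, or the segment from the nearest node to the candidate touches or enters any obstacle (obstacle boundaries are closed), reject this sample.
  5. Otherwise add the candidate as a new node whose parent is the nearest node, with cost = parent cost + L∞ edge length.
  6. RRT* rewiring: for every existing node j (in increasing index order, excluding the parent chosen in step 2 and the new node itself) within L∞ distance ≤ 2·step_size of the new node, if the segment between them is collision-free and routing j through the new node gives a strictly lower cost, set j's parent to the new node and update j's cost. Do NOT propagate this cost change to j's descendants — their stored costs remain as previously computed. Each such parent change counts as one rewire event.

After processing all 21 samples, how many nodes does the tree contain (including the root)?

Node count: 11

1. q=(13,0) nearest=0 d=11 new=(4,0) → add node 1 parent=0 cost=2
2. q=(9,9) nearest=0 d=8 new=(4,3) → add node 2 parent=0 cost=2
3. q=(4,7) nearest=2 d=4 new=(4,5) → blocked by [3,8]×[5,7], reject
4. q=(4,8) nearest=2 d=5 new=(4,5) → blocked by [3,8]×[5,7], reject
5. q=(8,9) nearest=2 d=6 new=(6,5) → blocked by [3,8]×[5,7], reject
6. q=(5,8) nearest=2 d=5 new=(5,5) → blocked by [3,8]×[5,7], reject
7. q=(28,0) nearest=1 d=24 new=(6,0) → add node 3 parent=1 cost=4
8. q=(14,6) nearest=3 d=8 new=(8,2) → add node 4 parent=3 cost=6
9. q=(25,2) nearest=4 d=17 new=(10,2) → add node 5 parent=4 cost=8
10. q=(23,10) nearest=5 d=13 new=(12,4) → add node 6 parent=5 cost=10
11. q=(27,4) nearest=6 d=15 new=(14,4) → add node 7 parent=6 cost=12
12. q=(29,10) nearest=7 d=15 new=(16,6) → add node 8 parent=7 cost=14
13. q=(23,3) nearest=8 d=7 new=(18,4) → blocked by [17,21]×[5,7], reject
14. q=(15,9) nearest=8 d=3 new=(15,8) → blocked by [12,15]×[8,10], reject
15. q=(9,9) nearest=6 d=5 new=(10,6) → add node 9 parent=6 cost=12
16. q=(30,9) nearest=8 d=14 new=(18,8) → blocked by [17,21]×[5,7], reject
17. q=(6,3) nearest=2 d=2 new=(6,3) → add node 10 parent=2 cost=4; rewire 9→10 (8<12)
18. q=(24,6) nearest=8 d=8 new=(18,6) → blocked by [17,21]×[5,7], reject
19. q=(22,2) nearest=8 d=6 new=(18,4) → blocked by [17,21]×[5,7], reject
20. q=(7,6) nearest=2 d=3 new=(6,5) → blocked by [3,8]×[5,7], reject
21. q=(29,7) nearest=8 d=13 new=(18,7) → blocked by [17,21]×[5,7], reject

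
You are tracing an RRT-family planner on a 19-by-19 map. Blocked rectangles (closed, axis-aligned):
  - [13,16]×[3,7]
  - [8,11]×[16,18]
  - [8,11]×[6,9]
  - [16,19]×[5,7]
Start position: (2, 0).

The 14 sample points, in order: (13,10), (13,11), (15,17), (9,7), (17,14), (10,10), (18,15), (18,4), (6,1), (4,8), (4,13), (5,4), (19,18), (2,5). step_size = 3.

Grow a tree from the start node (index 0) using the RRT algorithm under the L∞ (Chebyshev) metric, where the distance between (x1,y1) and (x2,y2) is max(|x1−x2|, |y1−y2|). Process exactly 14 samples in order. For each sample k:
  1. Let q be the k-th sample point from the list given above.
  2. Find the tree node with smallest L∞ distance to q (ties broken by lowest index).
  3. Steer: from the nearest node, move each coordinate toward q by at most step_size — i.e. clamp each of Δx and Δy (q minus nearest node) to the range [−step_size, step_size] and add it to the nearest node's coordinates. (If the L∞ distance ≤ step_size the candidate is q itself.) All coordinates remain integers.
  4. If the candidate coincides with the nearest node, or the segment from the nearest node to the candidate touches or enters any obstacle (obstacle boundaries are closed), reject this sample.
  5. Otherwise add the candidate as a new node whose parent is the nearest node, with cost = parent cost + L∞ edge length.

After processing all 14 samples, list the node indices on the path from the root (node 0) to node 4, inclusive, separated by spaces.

Path: 0 1 2 4

1. q=(13,10) nearest=0 d=11 new=(5,3) → add node 1 parent=0 cost=3
2. q=(13,11) nearest=1 d=8 new=(8,6) → blocked by [8,11]×[6,9], reject
3. q=(15,17) nearest=1 d=14 new=(8,6) → blocked by [8,11]×[6,9], reject
4. q=(9,7) nearest=1 d=4 new=(8,6) → blocked by [8,11]×[6,9], reject
5. q=(17,14) nearest=1 d=12 new=(8,6) → blocked by [8,11]×[6,9], reject
6. q=(10,10) nearest=1 d=7 new=(8,6) → blocked by [8,11]×[6,9], reject
7. q=(18,15) nearest=1 d=13 new=(8,6) → blocked by [8,11]×[6,9], reject
8. q=(18,4) nearest=1 d=13 new=(8,4) → add node 2 parent=1 cost=6
9. q=(6,1) nearest=1 d=2 new=(6,1) → add node 3 parent=1 cost=5
10. q=(4,8) nearest=2 d=4 new=(5,7) → add node 4 parent=2 cost=9
11. q=(4,13) nearest=4 d=6 new=(4,10) → add node 5 parent=4 cost=12
12. q=(5,4) nearest=1 d=1 new=(5,4) → add node 6 parent=1 cost=4
13. q=(19,18) nearest=2 d=14 new=(11,7) → blocked by [8,11]×[6,9], reject
14. q=(2,5) nearest=1 d=3 new=(2,5) → add node 7 parent=1 cost=6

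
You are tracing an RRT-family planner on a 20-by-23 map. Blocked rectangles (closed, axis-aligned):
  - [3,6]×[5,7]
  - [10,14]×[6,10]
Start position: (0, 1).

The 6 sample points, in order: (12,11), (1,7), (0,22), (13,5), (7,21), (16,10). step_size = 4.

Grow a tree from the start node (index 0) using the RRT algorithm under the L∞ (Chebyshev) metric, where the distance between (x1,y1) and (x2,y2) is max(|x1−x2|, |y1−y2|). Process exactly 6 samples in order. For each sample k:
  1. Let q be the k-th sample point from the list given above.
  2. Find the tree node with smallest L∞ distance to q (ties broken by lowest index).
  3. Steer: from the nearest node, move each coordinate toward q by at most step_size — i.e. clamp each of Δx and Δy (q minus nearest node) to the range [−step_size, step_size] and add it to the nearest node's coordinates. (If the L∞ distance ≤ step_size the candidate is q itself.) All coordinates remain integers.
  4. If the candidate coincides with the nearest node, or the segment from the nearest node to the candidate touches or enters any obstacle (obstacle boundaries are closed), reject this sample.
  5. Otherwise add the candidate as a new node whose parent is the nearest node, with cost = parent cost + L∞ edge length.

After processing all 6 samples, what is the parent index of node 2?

1. q=(12,11) nearest=0 d=12 new=(4,5) → blocked by [3,6]×[5,7], reject
2. q=(1,7) nearest=0 d=6 new=(1,5) → add node 1 parent=0 cost=4
3. q=(0,22) nearest=1 d=17 new=(0,9) → add node 2 parent=1 cost=8
4. q=(13,5) nearest=1 d=12 new=(5,5) → blocked by [3,6]×[5,7], reject
5. q=(7,21) nearest=2 d=12 new=(4,13) → add node 3 parent=2 cost=12
6. q=(16,10) nearest=3 d=12 new=(8,10) → add node 4 parent=3 cost=16

Parent of node 2: 1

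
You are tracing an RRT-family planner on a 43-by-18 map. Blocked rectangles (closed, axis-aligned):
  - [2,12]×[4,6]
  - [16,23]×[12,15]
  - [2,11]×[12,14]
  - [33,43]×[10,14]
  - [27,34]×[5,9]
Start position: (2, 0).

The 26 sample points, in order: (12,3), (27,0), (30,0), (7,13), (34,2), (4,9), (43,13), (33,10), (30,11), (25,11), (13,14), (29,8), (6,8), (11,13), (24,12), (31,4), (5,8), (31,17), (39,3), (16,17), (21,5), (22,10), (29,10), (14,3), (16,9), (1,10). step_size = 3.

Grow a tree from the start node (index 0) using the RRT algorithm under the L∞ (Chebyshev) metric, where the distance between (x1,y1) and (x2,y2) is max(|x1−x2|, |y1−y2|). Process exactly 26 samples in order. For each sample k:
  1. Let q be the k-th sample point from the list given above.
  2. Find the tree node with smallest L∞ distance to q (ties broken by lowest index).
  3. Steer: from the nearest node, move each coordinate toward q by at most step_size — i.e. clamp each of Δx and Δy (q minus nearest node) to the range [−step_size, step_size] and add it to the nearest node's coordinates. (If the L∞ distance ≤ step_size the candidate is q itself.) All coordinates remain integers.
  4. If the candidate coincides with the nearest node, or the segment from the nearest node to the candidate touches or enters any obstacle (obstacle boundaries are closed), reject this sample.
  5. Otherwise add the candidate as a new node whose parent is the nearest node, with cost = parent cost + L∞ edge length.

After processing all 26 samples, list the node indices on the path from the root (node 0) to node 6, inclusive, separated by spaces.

1. q=(12,3) nearest=0 d=10 new=(5,3) → add node 1 parent=0 cost=3
2. q=(27,0) nearest=1 d=22 new=(8,0) → add node 2 parent=1 cost=6
3. q=(30,0) nearest=2 d=22 new=(11,0) → add node 3 parent=2 cost=9
4. q=(7,13) nearest=1 d=10 new=(7,6) → blocked by [2,12]×[4,6], reject
5. q=(34,2) nearest=3 d=23 new=(14,2) → add node 4 parent=3 cost=12
6. q=(4,9) nearest=1 d=6 new=(4,6) → blocked by [2,12]×[4,6], reject
7. q=(43,13) nearest=4 d=29 new=(17,5) → add node 5 parent=4 cost=15
8. q=(33,10) nearest=5 d=16 new=(20,8) → add node 6 parent=5 cost=18
9. q=(30,11) nearest=6 d=10 new=(23,11) → add node 7 parent=6 cost=21
10. q=(25,11) nearest=7 d=2 new=(25,11) → add node 8 parent=7 cost=23
11. q=(13,14) nearest=6 d=7 new=(17,11) → add node 9 parent=6 cost=21
12. q=(29,8) nearest=8 d=4 new=(28,8) → blocked by [27,34]×[5,9], reject
13. q=(6,8) nearest=1 d=5 new=(6,6) → blocked by [2,12]×[4,6], reject
14. q=(11,13) nearest=9 d=6 new=(14,13) → add node 10 parent=9 cost=24
15. q=(24,12) nearest=7 d=1 new=(24,12) → add node 11 parent=7 cost=22
16. q=(31,4) nearest=8 d=7 new=(28,8) → blocked by [27,34]×[5,9], reject
17. q=(5,8) nearest=1 d=5 new=(5,6) → blocked by [2,12]×[4,6], reject
18. q=(31,17) nearest=8 d=6 new=(28,14) → add node 12 parent=8 cost=26
19. q=(39,3) nearest=12 d=11 new=(31,11) → add node 13 parent=12 cost=29
20. q=(16,17) nearest=10 d=4 new=(16,16) → add node 14 parent=10 cost=27
21. q=(21,5) nearest=6 d=3 new=(21,5) → add node 15 parent=6 cost=21
22. q=(22,10) nearest=7 d=1 new=(22,10) → add node 16 parent=7 cost=22
23. q=(29,10) nearest=13 d=2 new=(29,10) → add node 17 parent=13 cost=31
24. q=(14,3) nearest=4 d=1 new=(14,3) → add node 18 parent=4 cost=13
25. q=(16,9) nearest=9 d=2 new=(16,9) → add node 19 parent=9 cost=23
26. q=(1,10) nearest=1 d=7 new=(2,6) → blocked by [2,12]×[4,6], reject

Path: 0 1 2 3 4 5 6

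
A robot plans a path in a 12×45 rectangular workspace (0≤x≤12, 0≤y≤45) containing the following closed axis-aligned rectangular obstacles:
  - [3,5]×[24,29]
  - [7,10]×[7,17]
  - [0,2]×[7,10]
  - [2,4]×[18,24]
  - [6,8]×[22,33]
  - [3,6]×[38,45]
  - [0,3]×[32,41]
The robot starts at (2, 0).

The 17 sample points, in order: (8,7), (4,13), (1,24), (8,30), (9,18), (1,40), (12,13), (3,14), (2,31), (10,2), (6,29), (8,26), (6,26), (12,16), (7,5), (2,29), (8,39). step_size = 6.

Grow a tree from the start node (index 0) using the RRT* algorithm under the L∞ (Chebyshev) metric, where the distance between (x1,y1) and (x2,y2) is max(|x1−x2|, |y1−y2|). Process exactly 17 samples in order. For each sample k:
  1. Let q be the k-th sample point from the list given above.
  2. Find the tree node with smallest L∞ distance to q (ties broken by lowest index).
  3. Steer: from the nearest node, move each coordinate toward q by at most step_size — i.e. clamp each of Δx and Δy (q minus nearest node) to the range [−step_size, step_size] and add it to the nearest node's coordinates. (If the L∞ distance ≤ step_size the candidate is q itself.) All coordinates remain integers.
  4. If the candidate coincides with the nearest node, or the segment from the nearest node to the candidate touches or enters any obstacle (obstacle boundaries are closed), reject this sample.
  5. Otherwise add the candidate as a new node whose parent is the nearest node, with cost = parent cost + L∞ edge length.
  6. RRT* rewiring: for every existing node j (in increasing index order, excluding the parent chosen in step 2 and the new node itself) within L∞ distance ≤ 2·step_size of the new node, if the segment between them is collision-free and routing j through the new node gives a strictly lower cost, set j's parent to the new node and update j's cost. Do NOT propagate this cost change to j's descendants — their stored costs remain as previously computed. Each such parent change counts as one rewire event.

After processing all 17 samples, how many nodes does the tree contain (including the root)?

Node count: 4

1. q=(8,7) nearest=0 d=7 new=(8,6) → add node 1 parent=0 cost=6
2. q=(4,13) nearest=1 d=7 new=(4,12) → blocked by [7,10]×[7,17], reject
3. q=(1,24) nearest=1 d=18 new=(2,12) → blocked by [7,10]×[7,17], reject
4. q=(8,30) nearest=1 d=24 new=(8,12) → blocked by [7,10]×[7,17], reject
5. q=(9,18) nearest=1 d=12 new=(9,12) → blocked by [7,10]×[7,17], reject
6. q=(1,40) nearest=1 d=34 new=(2,12) → blocked by [7,10]×[7,17], reject
7. q=(12,13) nearest=1 d=7 new=(12,12) → blocked by [7,10]×[7,17], reject
8. q=(3,14) nearest=1 d=8 new=(3,12) → blocked by [7,10]×[7,17], reject
9. q=(2,31) nearest=1 d=25 new=(2,12) → blocked by [7,10]×[7,17], reject
10. q=(10,2) nearest=1 d=4 new=(10,2) → add node 2 parent=1 cost=10
11. q=(6,29) nearest=1 d=23 new=(6,12) → blocked by [7,10]×[7,17], reject
12. q=(8,26) nearest=1 d=20 new=(8,12) → blocked by [7,10]×[7,17], reject
13. q=(6,26) nearest=1 d=20 new=(6,12) → blocked by [7,10]×[7,17], reject
14. q=(12,16) nearest=1 d=10 new=(12,12) → blocked by [7,10]×[7,17], reject
15. q=(7,5) nearest=1 d=1 new=(7,5) → add node 3 parent=1 cost=7
16. q=(2,29) nearest=1 d=23 new=(2,12) → blocked by [7,10]×[7,17], reject
17. q=(8,39) nearest=1 d=33 new=(8,12) → blocked by [7,10]×[7,17], reject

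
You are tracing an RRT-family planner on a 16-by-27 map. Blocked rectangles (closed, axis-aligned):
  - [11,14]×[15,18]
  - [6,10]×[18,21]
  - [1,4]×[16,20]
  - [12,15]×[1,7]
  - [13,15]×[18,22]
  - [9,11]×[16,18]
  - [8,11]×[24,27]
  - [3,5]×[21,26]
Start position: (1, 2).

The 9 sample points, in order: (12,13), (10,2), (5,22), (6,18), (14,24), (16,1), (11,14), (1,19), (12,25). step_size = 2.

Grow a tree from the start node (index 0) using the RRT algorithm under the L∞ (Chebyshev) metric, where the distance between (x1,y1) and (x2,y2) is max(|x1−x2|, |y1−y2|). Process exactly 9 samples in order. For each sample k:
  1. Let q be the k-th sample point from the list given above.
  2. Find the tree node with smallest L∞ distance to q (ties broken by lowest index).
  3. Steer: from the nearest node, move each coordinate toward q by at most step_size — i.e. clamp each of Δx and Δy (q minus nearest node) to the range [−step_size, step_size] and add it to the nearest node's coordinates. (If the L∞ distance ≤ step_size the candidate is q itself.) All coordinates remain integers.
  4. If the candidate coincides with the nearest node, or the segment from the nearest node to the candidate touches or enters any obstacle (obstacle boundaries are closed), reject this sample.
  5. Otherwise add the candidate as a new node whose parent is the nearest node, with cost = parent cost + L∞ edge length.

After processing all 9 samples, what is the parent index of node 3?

Parent of node 3: 1

1. q=(12,13) nearest=0 d=11 new=(3,4) → add node 1 parent=0 cost=2
2. q=(10,2) nearest=1 d=7 new=(5,2) → add node 2 parent=1 cost=4
3. q=(5,22) nearest=1 d=18 new=(5,6) → add node 3 parent=1 cost=4
4. q=(6,18) nearest=3 d=12 new=(6,8) → add node 4 parent=3 cost=6
5. q=(14,24) nearest=4 d=16 new=(8,10) → add node 5 parent=4 cost=8
6. q=(16,1) nearest=5 d=9 new=(10,8) → add node 6 parent=5 cost=10
7. q=(11,14) nearest=5 d=4 new=(10,12) → add node 7 parent=5 cost=10
8. q=(1,19) nearest=5 d=9 new=(6,12) → add node 8 parent=5 cost=10
9. q=(12,25) nearest=7 d=13 new=(12,14) → add node 9 parent=7 cost=12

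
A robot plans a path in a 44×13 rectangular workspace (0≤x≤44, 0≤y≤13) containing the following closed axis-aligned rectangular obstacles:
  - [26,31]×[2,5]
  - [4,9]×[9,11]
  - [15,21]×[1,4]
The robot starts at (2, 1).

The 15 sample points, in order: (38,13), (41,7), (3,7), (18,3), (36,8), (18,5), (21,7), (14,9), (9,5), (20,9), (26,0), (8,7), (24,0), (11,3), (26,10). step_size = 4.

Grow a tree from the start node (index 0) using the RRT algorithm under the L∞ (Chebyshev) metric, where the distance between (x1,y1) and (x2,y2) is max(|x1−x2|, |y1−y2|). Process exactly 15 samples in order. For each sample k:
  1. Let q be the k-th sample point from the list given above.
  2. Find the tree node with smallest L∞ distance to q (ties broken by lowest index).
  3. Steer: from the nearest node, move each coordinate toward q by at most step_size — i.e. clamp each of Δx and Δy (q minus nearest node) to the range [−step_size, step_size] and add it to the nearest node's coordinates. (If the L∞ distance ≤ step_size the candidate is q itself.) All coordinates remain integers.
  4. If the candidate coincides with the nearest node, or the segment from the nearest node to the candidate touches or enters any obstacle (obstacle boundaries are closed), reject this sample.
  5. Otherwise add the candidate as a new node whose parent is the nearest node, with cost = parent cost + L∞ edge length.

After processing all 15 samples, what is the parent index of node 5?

Parent of node 5: 2

1. q=(38,13) nearest=0 d=36 new=(6,5) → add node 1 parent=0 cost=4
2. q=(41,7) nearest=1 d=35 new=(10,7) → add node 2 parent=1 cost=8
3. q=(3,7) nearest=1 d=3 new=(3,7) → add node 3 parent=1 cost=7
4. q=(18,3) nearest=2 d=8 new=(14,3) → add node 4 parent=2 cost=12
5. q=(36,8) nearest=4 d=22 new=(18,7) → blocked by [15,21]×[1,4], reject
6. q=(18,5) nearest=4 d=4 new=(18,5) → blocked by [15,21]×[1,4], reject
7. q=(21,7) nearest=4 d=7 new=(18,7) → blocked by [15,21]×[1,4], reject
8. q=(14,9) nearest=2 d=4 new=(14,9) → add node 5 parent=2 cost=12
9. q=(9,5) nearest=2 d=2 new=(9,5) → add node 6 parent=2 cost=10
10. q=(20,9) nearest=4 d=6 new=(18,7) → blocked by [15,21]×[1,4], reject
11. q=(26,0) nearest=4 d=12 new=(18,0) → blocked by [15,21]×[1,4], reject
12. q=(8,7) nearest=1 d=2 new=(8,7) → add node 7 parent=1 cost=6
13. q=(24,0) nearest=4 d=10 new=(18,0) → blocked by [15,21]×[1,4], reject
14. q=(11,3) nearest=6 d=2 new=(11,3) → add node 8 parent=6 cost=12
15. q=(26,10) nearest=4 d=12 new=(18,7) → blocked by [15,21]×[1,4], reject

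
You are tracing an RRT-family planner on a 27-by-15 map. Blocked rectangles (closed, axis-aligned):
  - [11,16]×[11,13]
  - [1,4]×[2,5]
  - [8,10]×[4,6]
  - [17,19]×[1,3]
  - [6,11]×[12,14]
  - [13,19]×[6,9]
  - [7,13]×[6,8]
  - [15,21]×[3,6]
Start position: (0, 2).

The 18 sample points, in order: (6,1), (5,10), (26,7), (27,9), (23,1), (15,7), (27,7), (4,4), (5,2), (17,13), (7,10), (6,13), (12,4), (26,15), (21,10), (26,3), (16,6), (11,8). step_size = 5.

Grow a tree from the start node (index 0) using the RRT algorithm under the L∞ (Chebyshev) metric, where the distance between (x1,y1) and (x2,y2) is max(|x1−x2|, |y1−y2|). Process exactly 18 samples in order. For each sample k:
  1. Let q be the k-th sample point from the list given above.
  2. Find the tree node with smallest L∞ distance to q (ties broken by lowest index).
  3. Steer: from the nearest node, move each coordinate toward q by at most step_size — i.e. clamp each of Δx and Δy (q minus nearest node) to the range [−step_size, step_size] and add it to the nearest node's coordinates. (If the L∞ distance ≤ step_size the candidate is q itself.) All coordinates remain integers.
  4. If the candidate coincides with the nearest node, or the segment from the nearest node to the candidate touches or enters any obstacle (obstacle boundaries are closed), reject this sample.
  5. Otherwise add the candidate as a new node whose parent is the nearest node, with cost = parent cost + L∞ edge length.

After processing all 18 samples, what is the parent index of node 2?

1. q=(6,1) nearest=0 d=6 new=(5,1) → add node 1 parent=0 cost=5
2. q=(5,10) nearest=0 d=8 new=(5,7) → blocked by [1,4]×[2,5], reject
3. q=(26,7) nearest=1 d=21 new=(10,6) → blocked by [8,10]×[4,6], reject
4. q=(27,9) nearest=1 d=22 new=(10,6) → blocked by [8,10]×[4,6], reject
5. q=(23,1) nearest=1 d=18 new=(10,1) → add node 2 parent=1 cost=10
6. q=(15,7) nearest=2 d=6 new=(15,6) → blocked by [13,19]×[6,9], reject
7. q=(27,7) nearest=2 d=17 new=(15,6) → blocked by [13,19]×[6,9], reject
8. q=(4,4) nearest=1 d=3 new=(4,4) → blocked by [1,4]×[2,5], reject
9. q=(5,2) nearest=1 d=1 new=(5,2) → add node 3 parent=1 cost=6
10. q=(17,13) nearest=1 d=12 new=(10,6) → blocked by [8,10]×[4,6], reject
11. q=(7,10) nearest=0 d=8 new=(5,7) → blocked by [1,4]×[2,5], reject
12. q=(6,13) nearest=0 d=11 new=(5,7) → blocked by [1,4]×[2,5], reject
13. q=(12,4) nearest=2 d=3 new=(12,4) → add node 4 parent=2 cost=13
14. q=(26,15) nearest=4 d=14 new=(17,9) → blocked by [13,19]×[6,9], reject
15. q=(21,10) nearest=4 d=9 new=(17,9) → blocked by [13,19]×[6,9], reject
16. q=(26,3) nearest=4 d=14 new=(17,3) → blocked by [17,19]×[1,3], reject
17. q=(16,6) nearest=4 d=4 new=(16,6) → blocked by [13,19]×[6,9], reject
18. q=(11,8) nearest=4 d=4 new=(11,8) → blocked by [7,13]×[6,8], reject

Parent of node 2: 1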